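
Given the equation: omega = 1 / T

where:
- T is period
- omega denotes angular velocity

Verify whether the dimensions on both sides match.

Yes

T (period) has dimensions [T].
omega (angular velocity) has dimensions [T^-1].

Left side: [T^-1]
Right side: [T^-1]

Both sides have the same dimensions, so the equation is dimensionally consistent.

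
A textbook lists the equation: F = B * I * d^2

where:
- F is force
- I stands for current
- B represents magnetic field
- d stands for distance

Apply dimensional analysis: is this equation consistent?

No

F (force) has dimensions [L M T^-2].
I (current) has dimensions [I].
B (magnetic field) has dimensions [I^-1 M T^-2].
d (distance) has dimensions [L].

Left side: [L M T^-2]
Right side: [L^2 M T^-2]

The two sides have different dimensions, so the equation is NOT dimensionally consistent.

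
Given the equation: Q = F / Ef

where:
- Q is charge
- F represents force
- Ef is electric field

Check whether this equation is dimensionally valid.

Yes

Q (charge) has dimensions [I T].
F (force) has dimensions [L M T^-2].
Ef (electric field) has dimensions [I^-1 L M T^-3].

Left side: [I T]
Right side: [I T]

Both sides have the same dimensions, so the equation is dimensionally consistent.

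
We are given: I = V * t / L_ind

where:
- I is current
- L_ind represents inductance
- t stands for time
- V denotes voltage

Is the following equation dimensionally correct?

Yes

I (current) has dimensions [I].
L_ind (inductance) has dimensions [I^-2 L^2 M T^-2].
t (time) has dimensions [T].
V (voltage) has dimensions [I^-1 L^2 M T^-3].

Left side: [I]
Right side: [I]

Both sides have the same dimensions, so the equation is dimensionally consistent.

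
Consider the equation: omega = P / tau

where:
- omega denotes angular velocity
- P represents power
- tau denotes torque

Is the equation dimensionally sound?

Yes

omega (angular velocity) has dimensions [T^-1].
P (power) has dimensions [L^2 M T^-3].
tau (torque) has dimensions [L^2 M T^-2].

Left side: [T^-1]
Right side: [T^-1]

Both sides have the same dimensions, so the equation is dimensionally consistent.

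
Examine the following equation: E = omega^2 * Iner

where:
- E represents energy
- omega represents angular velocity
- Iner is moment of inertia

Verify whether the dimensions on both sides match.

Yes

E (energy) has dimensions [L^2 M T^-2].
omega (angular velocity) has dimensions [T^-1].
Iner (moment of inertia) has dimensions [L^2 M].

Left side: [L^2 M T^-2]
Right side: [L^2 M T^-2]

Both sides have the same dimensions, so the equation is dimensionally consistent.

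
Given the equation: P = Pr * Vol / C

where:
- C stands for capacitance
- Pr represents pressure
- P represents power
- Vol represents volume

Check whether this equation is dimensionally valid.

No

C (capacitance) has dimensions [I^2 L^-2 M^-1 T^4].
Pr (pressure) has dimensions [L^-1 M T^-2].
P (power) has dimensions [L^2 M T^-3].
Vol (volume) has dimensions [L^3].

Left side: [L^2 M T^-3]
Right side: [I^-2 L^4 M^2 T^-6]

The two sides have different dimensions, so the equation is NOT dimensionally consistent.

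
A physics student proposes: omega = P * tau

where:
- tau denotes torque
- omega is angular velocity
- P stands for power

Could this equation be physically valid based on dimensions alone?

No

tau (torque) has dimensions [L^2 M T^-2].
omega (angular velocity) has dimensions [T^-1].
P (power) has dimensions [L^2 M T^-3].

Left side: [T^-1]
Right side: [L^4 M^2 T^-5]

The two sides have different dimensions, so the equation is NOT dimensionally consistent.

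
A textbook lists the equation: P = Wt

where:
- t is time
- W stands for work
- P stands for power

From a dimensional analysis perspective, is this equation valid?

No

t (time) has dimensions [T].
W (work) has dimensions [L^2 M T^-2].
P (power) has dimensions [L^2 M T^-3].

Left side: [L^2 M T^-3]
Right side: [L^2 M T^-1]

The two sides have different dimensions, so the equation is NOT dimensionally consistent.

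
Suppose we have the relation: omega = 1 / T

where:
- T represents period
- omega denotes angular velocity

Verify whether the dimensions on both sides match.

Yes

T (period) has dimensions [T].
omega (angular velocity) has dimensions [T^-1].

Left side: [T^-1]
Right side: [T^-1]

Both sides have the same dimensions, so the equation is dimensionally consistent.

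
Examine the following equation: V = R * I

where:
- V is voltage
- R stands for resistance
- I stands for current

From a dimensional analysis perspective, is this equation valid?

Yes

V (voltage) has dimensions [I^-1 L^2 M T^-3].
R (resistance) has dimensions [I^-2 L^2 M T^-3].
I (current) has dimensions [I].

Left side: [I^-1 L^2 M T^-3]
Right side: [I^-1 L^2 M T^-3]

Both sides have the same dimensions, so the equation is dimensionally consistent.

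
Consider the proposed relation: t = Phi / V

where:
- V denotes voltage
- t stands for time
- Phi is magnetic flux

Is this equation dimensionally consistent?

Yes

V (voltage) has dimensions [I^-1 L^2 M T^-3].
t (time) has dimensions [T].
Phi (magnetic flux) has dimensions [I^-1 L^2 M T^-2].

Left side: [T]
Right side: [T]

Both sides have the same dimensions, so the equation is dimensionally consistent.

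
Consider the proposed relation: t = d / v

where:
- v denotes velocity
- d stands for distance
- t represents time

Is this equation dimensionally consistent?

Yes

v (velocity) has dimensions [L T^-1].
d (distance) has dimensions [L].
t (time) has dimensions [T].

Left side: [T]
Right side: [T]

Both sides have the same dimensions, so the equation is dimensionally consistent.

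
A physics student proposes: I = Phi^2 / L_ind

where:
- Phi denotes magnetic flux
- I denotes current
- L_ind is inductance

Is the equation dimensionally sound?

No

Phi (magnetic flux) has dimensions [I^-1 L^2 M T^-2].
I (current) has dimensions [I].
L_ind (inductance) has dimensions [I^-2 L^2 M T^-2].

Left side: [I]
Right side: [L^2 M T^-2]

The two sides have different dimensions, so the equation is NOT dimensionally consistent.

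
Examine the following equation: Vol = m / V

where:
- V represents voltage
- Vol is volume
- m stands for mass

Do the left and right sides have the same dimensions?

No

V (voltage) has dimensions [I^-1 L^2 M T^-3].
Vol (volume) has dimensions [L^3].
m (mass) has dimensions [M].

Left side: [L^3]
Right side: [I L^-2 T^3]

The two sides have different dimensions, so the equation is NOT dimensionally consistent.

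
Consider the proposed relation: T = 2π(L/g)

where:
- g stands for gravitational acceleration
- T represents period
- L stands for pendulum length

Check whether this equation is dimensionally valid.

No

g (gravitational acceleration) has dimensions [L T^-2].
T (period) has dimensions [T].
L (pendulum length) has dimensions [L].

Left side: [T]
Right side: [T^2]

The two sides have different dimensions, so the equation is NOT dimensionally consistent.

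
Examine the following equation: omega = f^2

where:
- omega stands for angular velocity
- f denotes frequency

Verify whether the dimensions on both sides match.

No

omega (angular velocity) has dimensions [T^-1].
f (frequency) has dimensions [T^-1].

Left side: [T^-1]
Right side: [T^-2]

The two sides have different dimensions, so the equation is NOT dimensionally consistent.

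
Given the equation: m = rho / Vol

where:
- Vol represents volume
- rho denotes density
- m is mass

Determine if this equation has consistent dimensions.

No

Vol (volume) has dimensions [L^3].
rho (density) has dimensions [L^-3 M].
m (mass) has dimensions [M].

Left side: [M]
Right side: [L^-6 M]

The two sides have different dimensions, so the equation is NOT dimensionally consistent.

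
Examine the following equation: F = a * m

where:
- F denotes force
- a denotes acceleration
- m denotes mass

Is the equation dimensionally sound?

Yes

F (force) has dimensions [L M T^-2].
a (acceleration) has dimensions [L T^-2].
m (mass) has dimensions [M].

Left side: [L M T^-2]
Right side: [L M T^-2]

Both sides have the same dimensions, so the equation is dimensionally consistent.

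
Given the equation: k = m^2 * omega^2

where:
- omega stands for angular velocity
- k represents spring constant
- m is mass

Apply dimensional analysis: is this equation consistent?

No

omega (angular velocity) has dimensions [T^-1].
k (spring constant) has dimensions [M T^-2].
m (mass) has dimensions [M].

Left side: [M T^-2]
Right side: [M^2 T^-2]

The two sides have different dimensions, so the equation is NOT dimensionally consistent.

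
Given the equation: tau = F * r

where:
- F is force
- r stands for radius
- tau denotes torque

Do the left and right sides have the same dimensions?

Yes

F (force) has dimensions [L M T^-2].
r (radius) has dimensions [L].
tau (torque) has dimensions [L^2 M T^-2].

Left side: [L^2 M T^-2]
Right side: [L^2 M T^-2]

Both sides have the same dimensions, so the equation is dimensionally consistent.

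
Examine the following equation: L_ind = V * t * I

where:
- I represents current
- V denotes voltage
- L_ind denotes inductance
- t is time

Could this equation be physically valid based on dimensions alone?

No

I (current) has dimensions [I].
V (voltage) has dimensions [I^-1 L^2 M T^-3].
L_ind (inductance) has dimensions [I^-2 L^2 M T^-2].
t (time) has dimensions [T].

Left side: [I^-2 L^2 M T^-2]
Right side: [L^2 M T^-2]

The two sides have different dimensions, so the equation is NOT dimensionally consistent.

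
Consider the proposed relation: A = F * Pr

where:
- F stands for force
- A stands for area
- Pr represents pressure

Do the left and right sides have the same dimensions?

No

F (force) has dimensions [L M T^-2].
A (area) has dimensions [L^2].
Pr (pressure) has dimensions [L^-1 M T^-2].

Left side: [L^2]
Right side: [M^2 T^-4]

The two sides have different dimensions, so the equation is NOT dimensionally consistent.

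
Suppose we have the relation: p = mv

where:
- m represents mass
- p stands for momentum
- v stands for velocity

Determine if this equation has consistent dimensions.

Yes

m (mass) has dimensions [M].
p (momentum) has dimensions [L M T^-1].
v (velocity) has dimensions [L T^-1].

Left side: [L M T^-1]
Right side: [L M T^-1]

Both sides have the same dimensions, so the equation is dimensionally consistent.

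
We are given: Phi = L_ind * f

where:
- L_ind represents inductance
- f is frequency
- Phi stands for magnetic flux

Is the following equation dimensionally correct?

No

L_ind (inductance) has dimensions [I^-2 L^2 M T^-2].
f (frequency) has dimensions [T^-1].
Phi (magnetic flux) has dimensions [I^-1 L^2 M T^-2].

Left side: [I^-1 L^2 M T^-2]
Right side: [I^-2 L^2 M T^-3]

The two sides have different dimensions, so the equation is NOT dimensionally consistent.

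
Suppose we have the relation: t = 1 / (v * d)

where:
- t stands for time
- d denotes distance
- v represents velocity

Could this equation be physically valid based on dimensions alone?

No

t (time) has dimensions [T].
d (distance) has dimensions [L].
v (velocity) has dimensions [L T^-1].

Left side: [T]
Right side: [L^-2 T]

The two sides have different dimensions, so the equation is NOT dimensionally consistent.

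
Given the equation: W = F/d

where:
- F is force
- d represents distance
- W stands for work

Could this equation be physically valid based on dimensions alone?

No

F (force) has dimensions [L M T^-2].
d (distance) has dimensions [L].
W (work) has dimensions [L^2 M T^-2].

Left side: [L^2 M T^-2]
Right side: [M T^-2]

The two sides have different dimensions, so the equation is NOT dimensionally consistent.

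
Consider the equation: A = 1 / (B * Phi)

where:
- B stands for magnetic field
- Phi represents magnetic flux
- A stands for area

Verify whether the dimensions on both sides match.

No

B (magnetic field) has dimensions [I^-1 M T^-2].
Phi (magnetic flux) has dimensions [I^-1 L^2 M T^-2].
A (area) has dimensions [L^2].

Left side: [L^2]
Right side: [I^2 L^-2 M^-2 T^4]

The two sides have different dimensions, so the equation is NOT dimensionally consistent.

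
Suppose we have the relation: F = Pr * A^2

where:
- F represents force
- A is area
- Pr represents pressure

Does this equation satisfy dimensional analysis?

No

F (force) has dimensions [L M T^-2].
A (area) has dimensions [L^2].
Pr (pressure) has dimensions [L^-1 M T^-2].

Left side: [L M T^-2]
Right side: [L^3 M T^-2]

The two sides have different dimensions, so the equation is NOT dimensionally consistent.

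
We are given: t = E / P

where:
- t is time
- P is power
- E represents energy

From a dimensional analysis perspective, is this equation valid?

Yes

t (time) has dimensions [T].
P (power) has dimensions [L^2 M T^-3].
E (energy) has dimensions [L^2 M T^-2].

Left side: [T]
Right side: [T]

Both sides have the same dimensions, so the equation is dimensionally consistent.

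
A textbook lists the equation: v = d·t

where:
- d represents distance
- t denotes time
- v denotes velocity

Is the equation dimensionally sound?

No

d (distance) has dimensions [L].
t (time) has dimensions [T].
v (velocity) has dimensions [L T^-1].

Left side: [L T^-1]
Right side: [L T]

The two sides have different dimensions, so the equation is NOT dimensionally consistent.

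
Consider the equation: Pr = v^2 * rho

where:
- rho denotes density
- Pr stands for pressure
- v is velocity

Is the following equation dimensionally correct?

Yes

rho (density) has dimensions [L^-3 M].
Pr (pressure) has dimensions [L^-1 M T^-2].
v (velocity) has dimensions [L T^-1].

Left side: [L^-1 M T^-2]
Right side: [L^-1 M T^-2]

Both sides have the same dimensions, so the equation is dimensionally consistent.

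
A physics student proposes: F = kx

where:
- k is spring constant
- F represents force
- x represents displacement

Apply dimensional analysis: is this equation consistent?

Yes

k (spring constant) has dimensions [M T^-2].
F (force) has dimensions [L M T^-2].
x (displacement) has dimensions [L].

Left side: [L M T^-2]
Right side: [L M T^-2]

Both sides have the same dimensions, so the equation is dimensionally consistent.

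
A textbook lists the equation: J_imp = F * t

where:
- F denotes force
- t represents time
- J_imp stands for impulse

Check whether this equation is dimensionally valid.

Yes

F (force) has dimensions [L M T^-2].
t (time) has dimensions [T].
J_imp (impulse) has dimensions [L M T^-1].

Left side: [L M T^-1]
Right side: [L M T^-1]

Both sides have the same dimensions, so the equation is dimensionally consistent.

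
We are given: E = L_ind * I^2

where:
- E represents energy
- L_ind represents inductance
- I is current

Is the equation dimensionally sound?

Yes

E (energy) has dimensions [L^2 M T^-2].
L_ind (inductance) has dimensions [I^-2 L^2 M T^-2].
I (current) has dimensions [I].

Left side: [L^2 M T^-2]
Right side: [L^2 M T^-2]

Both sides have the same dimensions, so the equation is dimensionally consistent.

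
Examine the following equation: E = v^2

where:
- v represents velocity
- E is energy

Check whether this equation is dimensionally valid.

No

v (velocity) has dimensions [L T^-1].
E (energy) has dimensions [L^2 M T^-2].

Left side: [L^2 M T^-2]
Right side: [L^2 T^-2]

The two sides have different dimensions, so the equation is NOT dimensionally consistent.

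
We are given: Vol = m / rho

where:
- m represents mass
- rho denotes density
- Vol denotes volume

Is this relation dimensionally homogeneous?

Yes

m (mass) has dimensions [M].
rho (density) has dimensions [L^-3 M].
Vol (volume) has dimensions [L^3].

Left side: [L^3]
Right side: [L^3]

Both sides have the same dimensions, so the equation is dimensionally consistent.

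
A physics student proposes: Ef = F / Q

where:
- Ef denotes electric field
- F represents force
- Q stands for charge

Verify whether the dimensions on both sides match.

Yes

Ef (electric field) has dimensions [I^-1 L M T^-3].
F (force) has dimensions [L M T^-2].
Q (charge) has dimensions [I T].

Left side: [I^-1 L M T^-3]
Right side: [I^-1 L M T^-3]

Both sides have the same dimensions, so the equation is dimensionally consistent.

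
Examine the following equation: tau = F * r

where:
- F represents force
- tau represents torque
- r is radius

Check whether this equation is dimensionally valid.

Yes

F (force) has dimensions [L M T^-2].
tau (torque) has dimensions [L^2 M T^-2].
r (radius) has dimensions [L].

Left side: [L^2 M T^-2]
Right side: [L^2 M T^-2]

Both sides have the same dimensions, so the equation is dimensionally consistent.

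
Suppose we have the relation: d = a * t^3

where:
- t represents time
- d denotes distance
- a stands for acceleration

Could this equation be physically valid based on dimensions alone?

No

t (time) has dimensions [T].
d (distance) has dimensions [L].
a (acceleration) has dimensions [L T^-2].

Left side: [L]
Right side: [L T]

The two sides have different dimensions, so the equation is NOT dimensionally consistent.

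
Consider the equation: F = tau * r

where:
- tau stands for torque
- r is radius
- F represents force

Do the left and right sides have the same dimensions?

No

tau (torque) has dimensions [L^2 M T^-2].
r (radius) has dimensions [L].
F (force) has dimensions [L M T^-2].

Left side: [L M T^-2]
Right side: [L^3 M T^-2]

The two sides have different dimensions, so the equation is NOT dimensionally consistent.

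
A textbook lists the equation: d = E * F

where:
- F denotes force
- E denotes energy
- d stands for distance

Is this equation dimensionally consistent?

No

F (force) has dimensions [L M T^-2].
E (energy) has dimensions [L^2 M T^-2].
d (distance) has dimensions [L].

Left side: [L]
Right side: [L^3 M^2 T^-4]

The two sides have different dimensions, so the equation is NOT dimensionally consistent.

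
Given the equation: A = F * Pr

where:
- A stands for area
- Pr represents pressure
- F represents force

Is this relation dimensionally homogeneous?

No

A (area) has dimensions [L^2].
Pr (pressure) has dimensions [L^-1 M T^-2].
F (force) has dimensions [L M T^-2].

Left side: [L^2]
Right side: [M^2 T^-4]

The two sides have different dimensions, so the equation is NOT dimensionally consistent.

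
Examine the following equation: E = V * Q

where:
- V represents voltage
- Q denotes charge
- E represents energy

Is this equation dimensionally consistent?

Yes

V (voltage) has dimensions [I^-1 L^2 M T^-3].
Q (charge) has dimensions [I T].
E (energy) has dimensions [L^2 M T^-2].

Left side: [L^2 M T^-2]
Right side: [L^2 M T^-2]

Both sides have the same dimensions, so the equation is dimensionally consistent.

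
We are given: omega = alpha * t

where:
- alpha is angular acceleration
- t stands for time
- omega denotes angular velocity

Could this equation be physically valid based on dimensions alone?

Yes

alpha (angular acceleration) has dimensions [T^-2].
t (time) has dimensions [T].
omega (angular velocity) has dimensions [T^-1].

Left side: [T^-1]
Right side: [T^-1]

Both sides have the same dimensions, so the equation is dimensionally consistent.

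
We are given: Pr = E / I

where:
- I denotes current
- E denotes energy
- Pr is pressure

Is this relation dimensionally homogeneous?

No

I (current) has dimensions [I].
E (energy) has dimensions [L^2 M T^-2].
Pr (pressure) has dimensions [L^-1 M T^-2].

Left side: [L^-1 M T^-2]
Right side: [I^-1 L^2 M T^-2]

The two sides have different dimensions, so the equation is NOT dimensionally consistent.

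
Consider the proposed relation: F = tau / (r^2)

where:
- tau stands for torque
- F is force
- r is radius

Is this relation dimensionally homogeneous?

No

tau (torque) has dimensions [L^2 M T^-2].
F (force) has dimensions [L M T^-2].
r (radius) has dimensions [L].

Left side: [L M T^-2]
Right side: [M T^-2]

The two sides have different dimensions, so the equation is NOT dimensionally consistent.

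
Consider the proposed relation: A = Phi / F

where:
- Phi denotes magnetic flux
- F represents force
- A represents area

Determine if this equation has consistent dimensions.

No

Phi (magnetic flux) has dimensions [I^-1 L^2 M T^-2].
F (force) has dimensions [L M T^-2].
A (area) has dimensions [L^2].

Left side: [L^2]
Right side: [I^-1 L]

The two sides have different dimensions, so the equation is NOT dimensionally consistent.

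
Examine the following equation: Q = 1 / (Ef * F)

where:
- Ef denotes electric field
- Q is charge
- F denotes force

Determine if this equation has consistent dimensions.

No

Ef (electric field) has dimensions [I^-1 L M T^-3].
Q (charge) has dimensions [I T].
F (force) has dimensions [L M T^-2].

Left side: [I T]
Right side: [I L^-2 M^-2 T^5]

The two sides have different dimensions, so the equation is NOT dimensionally consistent.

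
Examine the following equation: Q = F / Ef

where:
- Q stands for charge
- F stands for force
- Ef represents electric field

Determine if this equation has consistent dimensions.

Yes

Q (charge) has dimensions [I T].
F (force) has dimensions [L M T^-2].
Ef (electric field) has dimensions [I^-1 L M T^-3].

Left side: [I T]
Right side: [I T]

Both sides have the same dimensions, so the equation is dimensionally consistent.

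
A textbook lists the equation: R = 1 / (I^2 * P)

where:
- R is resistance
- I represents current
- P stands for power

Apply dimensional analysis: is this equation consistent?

No

R (resistance) has dimensions [I^-2 L^2 M T^-3].
I (current) has dimensions [I].
P (power) has dimensions [L^2 M T^-3].

Left side: [I^-2 L^2 M T^-3]
Right side: [I^-2 L^-2 M^-1 T^3]

The two sides have different dimensions, so the equation is NOT dimensionally consistent.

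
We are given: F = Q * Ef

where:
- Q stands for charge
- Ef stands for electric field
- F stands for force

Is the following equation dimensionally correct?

Yes

Q (charge) has dimensions [I T].
Ef (electric field) has dimensions [I^-1 L M T^-3].
F (force) has dimensions [L M T^-2].

Left side: [L M T^-2]
Right side: [L M T^-2]

Both sides have the same dimensions, so the equation is dimensionally consistent.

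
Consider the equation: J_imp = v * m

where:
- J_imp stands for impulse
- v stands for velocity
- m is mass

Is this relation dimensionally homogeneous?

Yes

J_imp (impulse) has dimensions [L M T^-1].
v (velocity) has dimensions [L T^-1].
m (mass) has dimensions [M].

Left side: [L M T^-1]
Right side: [L M T^-1]

Both sides have the same dimensions, so the equation is dimensionally consistent.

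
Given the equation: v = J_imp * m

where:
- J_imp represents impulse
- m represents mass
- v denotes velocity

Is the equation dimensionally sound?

No

J_imp (impulse) has dimensions [L M T^-1].
m (mass) has dimensions [M].
v (velocity) has dimensions [L T^-1].

Left side: [L T^-1]
Right side: [L M^2 T^-1]

The two sides have different dimensions, so the equation is NOT dimensionally consistent.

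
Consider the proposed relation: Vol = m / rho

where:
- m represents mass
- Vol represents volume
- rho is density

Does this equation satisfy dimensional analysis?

Yes

m (mass) has dimensions [M].
Vol (volume) has dimensions [L^3].
rho (density) has dimensions [L^-3 M].

Left side: [L^3]
Right side: [L^3]

Both sides have the same dimensions, so the equation is dimensionally consistent.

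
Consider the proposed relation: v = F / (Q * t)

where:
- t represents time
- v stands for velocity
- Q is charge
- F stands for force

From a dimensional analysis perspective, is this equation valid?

No

t (time) has dimensions [T].
v (velocity) has dimensions [L T^-1].
Q (charge) has dimensions [I T].
F (force) has dimensions [L M T^-2].

Left side: [L T^-1]
Right side: [I^-1 L M T^-4]

The two sides have different dimensions, so the equation is NOT dimensionally consistent.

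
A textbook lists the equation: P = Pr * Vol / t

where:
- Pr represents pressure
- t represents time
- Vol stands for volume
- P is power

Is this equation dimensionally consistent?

Yes

Pr (pressure) has dimensions [L^-1 M T^-2].
t (time) has dimensions [T].
Vol (volume) has dimensions [L^3].
P (power) has dimensions [L^2 M T^-3].

Left side: [L^2 M T^-3]
Right side: [L^2 M T^-3]

Both sides have the same dimensions, so the equation is dimensionally consistent.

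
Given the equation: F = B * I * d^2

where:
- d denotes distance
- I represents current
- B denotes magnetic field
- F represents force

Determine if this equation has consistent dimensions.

No

d (distance) has dimensions [L].
I (current) has dimensions [I].
B (magnetic field) has dimensions [I^-1 M T^-2].
F (force) has dimensions [L M T^-2].

Left side: [L M T^-2]
Right side: [L^2 M T^-2]

The two sides have different dimensions, so the equation is NOT dimensionally consistent.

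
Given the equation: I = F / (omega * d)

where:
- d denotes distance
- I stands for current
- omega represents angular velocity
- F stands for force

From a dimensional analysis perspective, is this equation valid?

No

d (distance) has dimensions [L].
I (current) has dimensions [I].
omega (angular velocity) has dimensions [T^-1].
F (force) has dimensions [L M T^-2].

Left side: [I]
Right side: [M T^-1]

The two sides have different dimensions, so the equation is NOT dimensionally consistent.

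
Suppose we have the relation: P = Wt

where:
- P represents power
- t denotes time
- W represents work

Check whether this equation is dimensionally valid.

No

P (power) has dimensions [L^2 M T^-3].
t (time) has dimensions [T].
W (work) has dimensions [L^2 M T^-2].

Left side: [L^2 M T^-3]
Right side: [L^2 M T^-1]

The two sides have different dimensions, so the equation is NOT dimensionally consistent.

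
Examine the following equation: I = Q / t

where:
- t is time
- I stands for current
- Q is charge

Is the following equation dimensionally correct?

Yes

t (time) has dimensions [T].
I (current) has dimensions [I].
Q (charge) has dimensions [I T].

Left side: [I]
Right side: [I]

Both sides have the same dimensions, so the equation is dimensionally consistent.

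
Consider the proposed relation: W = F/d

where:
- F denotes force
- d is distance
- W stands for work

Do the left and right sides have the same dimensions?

No

F (force) has dimensions [L M T^-2].
d (distance) has dimensions [L].
W (work) has dimensions [L^2 M T^-2].

Left side: [L^2 M T^-2]
Right side: [M T^-2]

The two sides have different dimensions, so the equation is NOT dimensionally consistent.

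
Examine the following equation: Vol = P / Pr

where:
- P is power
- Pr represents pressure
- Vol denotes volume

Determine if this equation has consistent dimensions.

No

P (power) has dimensions [L^2 M T^-3].
Pr (pressure) has dimensions [L^-1 M T^-2].
Vol (volume) has dimensions [L^3].

Left side: [L^3]
Right side: [L^3 T^-1]

The two sides have different dimensions, so the equation is NOT dimensionally consistent.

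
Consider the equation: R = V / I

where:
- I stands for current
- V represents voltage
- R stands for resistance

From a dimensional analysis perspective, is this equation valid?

Yes

I (current) has dimensions [I].
V (voltage) has dimensions [I^-1 L^2 M T^-3].
R (resistance) has dimensions [I^-2 L^2 M T^-3].

Left side: [I^-2 L^2 M T^-3]
Right side: [I^-2 L^2 M T^-3]

Both sides have the same dimensions, so the equation is dimensionally consistent.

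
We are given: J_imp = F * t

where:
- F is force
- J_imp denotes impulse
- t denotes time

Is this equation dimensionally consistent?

Yes

F (force) has dimensions [L M T^-2].
J_imp (impulse) has dimensions [L M T^-1].
t (time) has dimensions [T].

Left side: [L M T^-1]
Right side: [L M T^-1]

Both sides have the same dimensions, so the equation is dimensionally consistent.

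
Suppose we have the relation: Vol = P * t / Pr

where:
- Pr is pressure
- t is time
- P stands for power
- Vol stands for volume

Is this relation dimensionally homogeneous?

Yes

Pr (pressure) has dimensions [L^-1 M T^-2].
t (time) has dimensions [T].
P (power) has dimensions [L^2 M T^-3].
Vol (volume) has dimensions [L^3].

Left side: [L^3]
Right side: [L^3]

Both sides have the same dimensions, so the equation is dimensionally consistent.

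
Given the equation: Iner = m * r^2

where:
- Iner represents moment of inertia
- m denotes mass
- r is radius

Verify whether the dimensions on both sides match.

Yes

Iner (moment of inertia) has dimensions [L^2 M].
m (mass) has dimensions [M].
r (radius) has dimensions [L].

Left side: [L^2 M]
Right side: [L^2 M]

Both sides have the same dimensions, so the equation is dimensionally consistent.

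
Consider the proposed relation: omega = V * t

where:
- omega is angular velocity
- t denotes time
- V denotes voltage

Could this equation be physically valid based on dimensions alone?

No

omega (angular velocity) has dimensions [T^-1].
t (time) has dimensions [T].
V (voltage) has dimensions [I^-1 L^2 M T^-3].

Left side: [T^-1]
Right side: [I^-1 L^2 M T^-2]

The two sides have different dimensions, so the equation is NOT dimensionally consistent.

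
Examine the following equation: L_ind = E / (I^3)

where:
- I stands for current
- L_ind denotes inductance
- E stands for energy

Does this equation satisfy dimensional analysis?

No

I (current) has dimensions [I].
L_ind (inductance) has dimensions [I^-2 L^2 M T^-2].
E (energy) has dimensions [L^2 M T^-2].

Left side: [I^-2 L^2 M T^-2]
Right side: [I^-3 L^2 M T^-2]

The two sides have different dimensions, so the equation is NOT dimensionally consistent.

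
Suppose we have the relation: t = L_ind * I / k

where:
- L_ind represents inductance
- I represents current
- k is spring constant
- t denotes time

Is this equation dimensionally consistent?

No

L_ind (inductance) has dimensions [I^-2 L^2 M T^-2].
I (current) has dimensions [I].
k (spring constant) has dimensions [M T^-2].
t (time) has dimensions [T].

Left side: [T]
Right side: [I^-1 L^2]

The two sides have different dimensions, so the equation is NOT dimensionally consistent.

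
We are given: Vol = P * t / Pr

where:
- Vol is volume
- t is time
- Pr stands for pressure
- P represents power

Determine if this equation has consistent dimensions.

Yes

Vol (volume) has dimensions [L^3].
t (time) has dimensions [T].
Pr (pressure) has dimensions [L^-1 M T^-2].
P (power) has dimensions [L^2 M T^-3].

Left side: [L^3]
Right side: [L^3]

Both sides have the same dimensions, so the equation is dimensionally consistent.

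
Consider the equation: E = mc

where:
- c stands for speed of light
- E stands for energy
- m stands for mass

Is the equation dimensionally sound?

No

c (speed of light) has dimensions [L T^-1].
E (energy) has dimensions [L^2 M T^-2].
m (mass) has dimensions [M].

Left side: [L^2 M T^-2]
Right side: [L M T^-1]

The two sides have different dimensions, so the equation is NOT dimensionally consistent.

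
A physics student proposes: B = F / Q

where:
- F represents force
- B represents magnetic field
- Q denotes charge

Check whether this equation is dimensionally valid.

No

F (force) has dimensions [L M T^-2].
B (magnetic field) has dimensions [I^-1 M T^-2].
Q (charge) has dimensions [I T].

Left side: [I^-1 M T^-2]
Right side: [I^-1 L M T^-3]

The two sides have different dimensions, so the equation is NOT dimensionally consistent.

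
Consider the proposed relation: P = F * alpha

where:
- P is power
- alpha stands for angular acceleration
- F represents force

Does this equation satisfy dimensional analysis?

No

P (power) has dimensions [L^2 M T^-3].
alpha (angular acceleration) has dimensions [T^-2].
F (force) has dimensions [L M T^-2].

Left side: [L^2 M T^-3]
Right side: [L M T^-4]

The two sides have different dimensions, so the equation is NOT dimensionally consistent.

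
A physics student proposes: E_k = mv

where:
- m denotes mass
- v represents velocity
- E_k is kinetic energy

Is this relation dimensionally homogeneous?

No

m (mass) has dimensions [M].
v (velocity) has dimensions [L T^-1].
E_k (kinetic energy) has dimensions [L^2 M T^-2].

Left side: [L^2 M T^-2]
Right side: [L M T^-1]

The two sides have different dimensions, so the equation is NOT dimensionally consistent.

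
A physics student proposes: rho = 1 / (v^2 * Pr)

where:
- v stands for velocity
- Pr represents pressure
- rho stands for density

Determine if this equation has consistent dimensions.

No

v (velocity) has dimensions [L T^-1].
Pr (pressure) has dimensions [L^-1 M T^-2].
rho (density) has dimensions [L^-3 M].

Left side: [L^-3 M]
Right side: [L^-1 M^-1 T^4]

The two sides have different dimensions, so the equation is NOT dimensionally consistent.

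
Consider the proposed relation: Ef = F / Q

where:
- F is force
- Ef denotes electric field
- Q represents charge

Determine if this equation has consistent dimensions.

Yes

F (force) has dimensions [L M T^-2].
Ef (electric field) has dimensions [I^-1 L M T^-3].
Q (charge) has dimensions [I T].

Left side: [I^-1 L M T^-3]
Right side: [I^-1 L M T^-3]

Both sides have the same dimensions, so the equation is dimensionally consistent.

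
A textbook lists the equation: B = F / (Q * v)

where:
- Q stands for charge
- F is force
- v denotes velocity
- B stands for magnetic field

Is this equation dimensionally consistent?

Yes

Q (charge) has dimensions [I T].
F (force) has dimensions [L M T^-2].
v (velocity) has dimensions [L T^-1].
B (magnetic field) has dimensions [I^-1 M T^-2].

Left side: [I^-1 M T^-2]
Right side: [I^-1 M T^-2]

Both sides have the same dimensions, so the equation is dimensionally consistent.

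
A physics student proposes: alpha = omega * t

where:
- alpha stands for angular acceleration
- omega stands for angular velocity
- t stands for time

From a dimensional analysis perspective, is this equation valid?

No

alpha (angular acceleration) has dimensions [T^-2].
omega (angular velocity) has dimensions [T^-1].
t (time) has dimensions [T].

Left side: [T^-2]
Right side: [dimensionless]

The two sides have different dimensions, so the equation is NOT dimensionally consistent.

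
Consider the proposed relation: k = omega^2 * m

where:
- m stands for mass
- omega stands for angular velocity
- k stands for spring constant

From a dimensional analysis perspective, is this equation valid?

Yes

m (mass) has dimensions [M].
omega (angular velocity) has dimensions [T^-1].
k (spring constant) has dimensions [M T^-2].

Left side: [M T^-2]
Right side: [M T^-2]

Both sides have the same dimensions, so the equation is dimensionally consistent.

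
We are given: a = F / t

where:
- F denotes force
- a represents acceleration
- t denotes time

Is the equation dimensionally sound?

No

F (force) has dimensions [L M T^-2].
a (acceleration) has dimensions [L T^-2].
t (time) has dimensions [T].

Left side: [L T^-2]
Right side: [L M T^-3]

The two sides have different dimensions, so the equation is NOT dimensionally consistent.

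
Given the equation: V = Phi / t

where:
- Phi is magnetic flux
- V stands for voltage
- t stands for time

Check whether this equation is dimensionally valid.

Yes

Phi (magnetic flux) has dimensions [I^-1 L^2 M T^-2].
V (voltage) has dimensions [I^-1 L^2 M T^-3].
t (time) has dimensions [T].

Left side: [I^-1 L^2 M T^-3]
Right side: [I^-1 L^2 M T^-3]

Both sides have the same dimensions, so the equation is dimensionally consistent.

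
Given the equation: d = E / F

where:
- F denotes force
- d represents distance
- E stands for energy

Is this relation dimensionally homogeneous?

Yes

F (force) has dimensions [L M T^-2].
d (distance) has dimensions [L].
E (energy) has dimensions [L^2 M T^-2].

Left side: [L]
Right side: [L]

Both sides have the same dimensions, so the equation is dimensionally consistent.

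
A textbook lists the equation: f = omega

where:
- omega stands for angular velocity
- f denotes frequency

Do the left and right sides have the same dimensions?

Yes

omega (angular velocity) has dimensions [T^-1].
f (frequency) has dimensions [T^-1].

Left side: [T^-1]
Right side: [T^-1]

Both sides have the same dimensions, so the equation is dimensionally consistent.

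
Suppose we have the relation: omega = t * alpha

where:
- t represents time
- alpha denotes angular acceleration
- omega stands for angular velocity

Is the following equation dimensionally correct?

Yes

t (time) has dimensions [T].
alpha (angular acceleration) has dimensions [T^-2].
omega (angular velocity) has dimensions [T^-1].

Left side: [T^-1]
Right side: [T^-1]

Both sides have the same dimensions, so the equation is dimensionally consistent.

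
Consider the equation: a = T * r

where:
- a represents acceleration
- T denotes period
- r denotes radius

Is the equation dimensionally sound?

No

a (acceleration) has dimensions [L T^-2].
T (period) has dimensions [T].
r (radius) has dimensions [L].

Left side: [L T^-2]
Right side: [L T]

The two sides have different dimensions, so the equation is NOT dimensionally consistent.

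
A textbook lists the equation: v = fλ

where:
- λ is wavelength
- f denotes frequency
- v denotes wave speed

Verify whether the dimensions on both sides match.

Yes

λ (wavelength) has dimensions [L].
f (frequency) has dimensions [T^-1].
v (wave speed) has dimensions [L T^-1].

Left side: [L T^-1]
Right side: [L T^-1]

Both sides have the same dimensions, so the equation is dimensionally consistent.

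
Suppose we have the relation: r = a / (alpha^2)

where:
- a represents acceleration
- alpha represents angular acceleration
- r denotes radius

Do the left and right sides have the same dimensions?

No

a (acceleration) has dimensions [L T^-2].
alpha (angular acceleration) has dimensions [T^-2].
r (radius) has dimensions [L].

Left side: [L]
Right side: [L T^2]

The two sides have different dimensions, so the equation is NOT dimensionally consistent.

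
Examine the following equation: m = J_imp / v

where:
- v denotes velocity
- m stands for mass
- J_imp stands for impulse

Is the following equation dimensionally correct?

Yes

v (velocity) has dimensions [L T^-1].
m (mass) has dimensions [M].
J_imp (impulse) has dimensions [L M T^-1].

Left side: [M]
Right side: [M]

Both sides have the same dimensions, so the equation is dimensionally consistent.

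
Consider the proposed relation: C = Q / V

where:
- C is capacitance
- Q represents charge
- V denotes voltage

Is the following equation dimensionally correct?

Yes

C (capacitance) has dimensions [I^2 L^-2 M^-1 T^4].
Q (charge) has dimensions [I T].
V (voltage) has dimensions [I^-1 L^2 M T^-3].

Left side: [I^2 L^-2 M^-1 T^4]
Right side: [I^2 L^-2 M^-1 T^4]

Both sides have the same dimensions, so the equation is dimensionally consistent.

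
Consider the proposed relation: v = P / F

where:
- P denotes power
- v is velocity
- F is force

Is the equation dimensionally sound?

Yes

P (power) has dimensions [L^2 M T^-3].
v (velocity) has dimensions [L T^-1].
F (force) has dimensions [L M T^-2].

Left side: [L T^-1]
Right side: [L T^-1]

Both sides have the same dimensions, so the equation is dimensionally consistent.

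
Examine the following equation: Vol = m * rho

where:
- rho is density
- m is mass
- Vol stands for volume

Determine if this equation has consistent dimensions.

No

rho (density) has dimensions [L^-3 M].
m (mass) has dimensions [M].
Vol (volume) has dimensions [L^3].

Left side: [L^3]
Right side: [L^-3 M^2]

The two sides have different dimensions, so the equation is NOT dimensionally consistent.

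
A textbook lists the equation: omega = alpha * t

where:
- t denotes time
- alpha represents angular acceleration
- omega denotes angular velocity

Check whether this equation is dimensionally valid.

Yes

t (time) has dimensions [T].
alpha (angular acceleration) has dimensions [T^-2].
omega (angular velocity) has dimensions [T^-1].

Left side: [T^-1]
Right side: [T^-1]

Both sides have the same dimensions, so the equation is dimensionally consistent.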